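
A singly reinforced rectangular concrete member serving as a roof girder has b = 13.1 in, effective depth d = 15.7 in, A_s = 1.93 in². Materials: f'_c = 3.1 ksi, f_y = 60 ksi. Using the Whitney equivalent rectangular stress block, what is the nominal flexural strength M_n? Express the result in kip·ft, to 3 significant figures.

M_n ≈ 135 kip·ft

T = A_s f_y = 1.93 × 60 = 115.8 kips.
a = T/(0.85 f'_c b) = 115.8/(0.85 × 3.1 × 13.1) = 3.355 in.
M_n = T(d − a/2) = 115.8 × (15.7 − 1.6775) = 1623.8 kip·in = 1623.8/12 = 135.32 kip·ft.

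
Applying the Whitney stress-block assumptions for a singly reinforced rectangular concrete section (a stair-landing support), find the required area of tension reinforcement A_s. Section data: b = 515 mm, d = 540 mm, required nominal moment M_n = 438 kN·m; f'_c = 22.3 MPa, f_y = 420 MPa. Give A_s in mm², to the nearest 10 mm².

With M_n = 0.85 f'_c a b (d − a/2), solve the quadratic for a:
a = d − √(d² − 2M_n/(0.85 f'_c b)) = 540 − √(540² − 2 × 438×10⁶/(0.85 × 22.3 × 515)) = 90.71 mm.
A_s = 0.85 f'_c a b / f_y = 0.85 × 22.3 × 90.71 × 515 / 420 = 2108.3 mm².

A_s ≈ 2110 mm²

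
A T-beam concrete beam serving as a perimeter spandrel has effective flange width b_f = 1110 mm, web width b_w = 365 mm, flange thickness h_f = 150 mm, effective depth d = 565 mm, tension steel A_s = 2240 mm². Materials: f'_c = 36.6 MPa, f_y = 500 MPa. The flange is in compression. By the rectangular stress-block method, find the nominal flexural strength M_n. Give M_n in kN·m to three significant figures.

Tension: T = A_s f_y = 2240 × 500 = 1120000 N.
Try a within the flange: a = T/(0.85 f'_c b_f) = 1120000/(0.85 × 36.6 × 1110) = 32.43 mm.
Since a = 32.43 ≤ h_f = 150 mm, the stress block lies entirely in the flange; analyse as a rectangular beam of width b_f.
M_n = T(d − a/2) = 1120000 × (565 − 16.215) = 614.64 × 10⁶ N·mm.
M_n = 614.64 kN·m.

M_n ≈ 615 kN·m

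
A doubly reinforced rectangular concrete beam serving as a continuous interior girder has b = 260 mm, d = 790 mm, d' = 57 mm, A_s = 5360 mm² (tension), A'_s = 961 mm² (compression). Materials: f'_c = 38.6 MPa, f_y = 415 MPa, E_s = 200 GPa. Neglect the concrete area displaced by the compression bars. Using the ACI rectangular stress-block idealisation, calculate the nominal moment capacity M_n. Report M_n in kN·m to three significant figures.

M_n ≈ 1540 kN·m

Assume both tension and compression steel yield.
Net tension couple steel: A_s − A'_s = 4399 mm².
a = (A_s − A'_s) f_y / (0.85 f'_c b) = 1825585/(0.85 × 38.6 × 260) = 214.00 mm.
c = a/β₁ = 214.00/0.774 = 276.49 mm; ε'_s = 0.003(c − d')/c = 0.0024 ≥ f_y/E_s = 0.0021, so compression steel does yield.
M_n = (A_s − A'_s) f_y (d − a/2) + A'_s f_y (d − d') = [1825585 × (790 − 107) + 398815 × (790 − 57)] × 10⁻⁶ = 1246.87 + 292.33 = 1539.20 kN·m.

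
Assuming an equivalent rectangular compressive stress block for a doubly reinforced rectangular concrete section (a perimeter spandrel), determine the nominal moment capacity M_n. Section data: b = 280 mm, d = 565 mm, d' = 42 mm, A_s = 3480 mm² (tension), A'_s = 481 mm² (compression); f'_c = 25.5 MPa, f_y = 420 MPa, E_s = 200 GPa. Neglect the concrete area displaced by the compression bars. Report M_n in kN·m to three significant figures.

Assume both tension and compression steel yield.
Net tension couple steel: A_s − A'_s = 2999 mm².
a = (A_s − A'_s) f_y / (0.85 f'_c b) = 1259580/(0.85 × 25.5 × 280) = 207.54 mm.
c = a/β₁ = 207.54/0.85 = 244.16 mm; ε'_s = 0.003(c − d')/c = 0.0025 ≥ f_y/E_s = 0.0021, so compression steel does yield.
M_n = (A_s − A'_s) f_y (d − a/2) + A'_s f_y (d − d') = [1259580 × (565 − 103.77) + 202020 × (565 − 42)] × 10⁻⁶ = 580.96 + 105.66 = 686.62 kN·m.

M_n ≈ 687 kN·m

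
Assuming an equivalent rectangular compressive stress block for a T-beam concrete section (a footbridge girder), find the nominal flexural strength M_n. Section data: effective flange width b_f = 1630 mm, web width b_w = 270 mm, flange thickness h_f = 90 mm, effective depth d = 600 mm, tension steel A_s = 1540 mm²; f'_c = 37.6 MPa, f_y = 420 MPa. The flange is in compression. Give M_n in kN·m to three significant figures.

M_n ≈ 384 kN·m

Tension: T = A_s f_y = 1540 × 420 = 646800 N.
Try a within the flange: a = T/(0.85 f'_c b_f) = 646800/(0.85 × 37.6 × 1630) = 12.42 mm.
Since a = 12.42 ≤ h_f = 90 mm, the stress block lies entirely in the flange; analyse as a rectangular beam of width b_f.
M_n = T(d − a/2) = 646800 × (600 − 6.21) = 384.06 × 10⁶ N·mm.
M_n = 384.06 kN·m.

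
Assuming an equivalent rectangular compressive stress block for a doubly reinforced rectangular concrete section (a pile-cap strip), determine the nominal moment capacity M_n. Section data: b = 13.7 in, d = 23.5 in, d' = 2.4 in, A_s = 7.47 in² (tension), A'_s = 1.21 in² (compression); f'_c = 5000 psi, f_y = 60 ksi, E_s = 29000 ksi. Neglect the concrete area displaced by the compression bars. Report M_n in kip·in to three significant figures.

M_n ≈ 9150 kip·in

Assume both steels yield.
a = (A_s − A'_s) f_y/(0.85 f'_c b) = (7.47 − 1.21) × 60/(0.85 × 5 × 13.7) = 6.451 in.
c = a/β₁ = 6.451/0.8 = 8.064 in; ε'_s = 0.003(c − d')/c = 0.0021 ≥ ε_y = 0.0021, so the compression steel yields.
M_n = (A_s − A'_s) f_y (d − a/2) + A'_s f_y (d − d') = 375.6 × (23.5 − 3.2255) + 72.6 × (23.5 − 2.4) = 7615.1 + 1531.9 = 9147.0 kip·in.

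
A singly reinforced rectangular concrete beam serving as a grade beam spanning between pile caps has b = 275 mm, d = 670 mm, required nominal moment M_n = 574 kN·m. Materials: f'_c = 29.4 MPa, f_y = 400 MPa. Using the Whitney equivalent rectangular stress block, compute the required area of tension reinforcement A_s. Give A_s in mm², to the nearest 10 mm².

A_s ≈ 2390 mm²

With M_n = 0.85 f'_c a b (d − a/2), solve the quadratic for a:
a = d − √(d² − 2M_n/(0.85 f'_c b)) = 670 − √(670² − 2 × 574×10⁶/(0.85 × 29.4 × 275)) = 139.10 mm.
A_s = 0.85 f'_c a b / f_y = 0.85 × 29.4 × 139.10 × 275 / 400 = 2389.8 mm².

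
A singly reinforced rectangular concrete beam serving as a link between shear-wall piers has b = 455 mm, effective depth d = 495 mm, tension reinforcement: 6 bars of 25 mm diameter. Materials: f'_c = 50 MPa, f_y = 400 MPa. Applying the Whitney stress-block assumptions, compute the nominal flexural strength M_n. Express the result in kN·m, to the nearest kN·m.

A_s = 6 × 491 = 2946 mm².
T = A_s f_y = 2946 × 400 = 1178400 N = 1178.4 kN.
From C = T: a = T/(0.85 f'_c b) = 1178400/(0.85 × 50 × 455) = 60.94 mm.
M_n = T(d − a/2) = 1178.4 kN × (495 − 30.47) mm = 547.40 kN·m.

M_n ≈ 547 kN·m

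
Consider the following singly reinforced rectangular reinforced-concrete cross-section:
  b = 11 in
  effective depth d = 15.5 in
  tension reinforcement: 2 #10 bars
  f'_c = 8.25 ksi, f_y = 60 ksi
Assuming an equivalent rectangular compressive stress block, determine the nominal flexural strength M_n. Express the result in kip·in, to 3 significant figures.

A_s = 2 × 1.27 = 2.54 in².
T = A_s f_y = 2.54 × 60 = 152.4 kips.
a = T/(0.85 f'_c b) = 152.4/(0.85 × 8.25 × 11) = 1.976 in.
M_n = T(d − a/2) = 152.4 × (15.5 − 0.988) = 2211.6 kip·in.

M_n ≈ 2210 kip·in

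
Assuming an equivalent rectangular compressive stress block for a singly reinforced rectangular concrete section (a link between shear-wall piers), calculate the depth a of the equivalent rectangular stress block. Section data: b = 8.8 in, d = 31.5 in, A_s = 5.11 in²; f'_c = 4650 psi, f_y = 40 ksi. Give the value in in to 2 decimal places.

a ≈ 5.88 in

T = A_s f_y = 5.11 × 40 = 204.4 kips.
a = T/(0.85 f'_c b) = 204.4/(0.85 × 4.65 × 8.8) = 5.88 in.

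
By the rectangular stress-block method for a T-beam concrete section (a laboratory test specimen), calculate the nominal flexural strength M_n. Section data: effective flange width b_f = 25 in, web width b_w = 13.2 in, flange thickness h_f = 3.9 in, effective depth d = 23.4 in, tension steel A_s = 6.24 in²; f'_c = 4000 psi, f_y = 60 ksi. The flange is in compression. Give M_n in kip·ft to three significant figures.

Tension: T = A_s f_y = 6.24 × 60 = 374.4 kips.
Try a within the flange: a = T/(0.85 f'_c b_f) = 374.4/(0.85 × 4 × 25) = 4.405 in.
a = 4.405 > h_f = 3.9 in: the block extends into the web. Split into flange-overhang and web parts.
C_f = 0.85 f'_c (b_f − b_w) h_f = 0.85 × 4 × (25 − 13.2) × 3.9 = 156.5 kips.
Remaining web compression depth: a_w = (T − C_f)/(0.85 f'_c b_w) = (374.4 − 156.5)/(0.85 × 4 × 13.2) = 4.855 in.
M_n = C_f(d − h_f/2) + (T − C_f)(d − a_w/2) = 156.5 × (23.4 − 1.95) + 217.9 × (23.4 − 2.4275) = 3356.9 + 4569.9 = 7926.8 kip·in.
M_n = 7926.8/12 = 660.57 kip·ft.

M_n ≈ 661 kip·ft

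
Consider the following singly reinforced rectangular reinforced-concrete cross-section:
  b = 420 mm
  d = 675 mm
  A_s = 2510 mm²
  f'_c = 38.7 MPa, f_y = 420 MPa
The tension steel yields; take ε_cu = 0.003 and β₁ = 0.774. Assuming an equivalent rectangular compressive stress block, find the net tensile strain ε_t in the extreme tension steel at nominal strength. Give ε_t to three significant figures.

a = A_s f_y/(0.85 f'_c b) = 76.30 mm.
β₁ = 0.774, so c = a/β₁ = 76.30/0.774 = 98.58 mm.
From the linear strain diagram with ε_cu = 0.003: ε_t = 0.003 (d − c)/c = 0.003 × (675 − 98.58)/98.58 = 0.0175.
Since ε_t ≥ 0.005, the section is tension-controlled.

ε_t ≈ 0.0175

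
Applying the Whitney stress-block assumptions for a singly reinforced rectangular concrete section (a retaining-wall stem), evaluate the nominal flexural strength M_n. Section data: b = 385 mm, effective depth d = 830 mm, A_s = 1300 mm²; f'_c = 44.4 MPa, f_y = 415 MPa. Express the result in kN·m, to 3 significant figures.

T = A_s f_y = 1300 × 415 = 539500 N = 539.5 kN.
From C = T: a = T/(0.85 f'_c b) = 539500/(0.85 × 44.4 × 385) = 37.13 mm.
M_n = T(d − a/2) = 539.5 kN × (830 − 18.565) mm = 437.77 kN·m.

M_n ≈ 438 kN·m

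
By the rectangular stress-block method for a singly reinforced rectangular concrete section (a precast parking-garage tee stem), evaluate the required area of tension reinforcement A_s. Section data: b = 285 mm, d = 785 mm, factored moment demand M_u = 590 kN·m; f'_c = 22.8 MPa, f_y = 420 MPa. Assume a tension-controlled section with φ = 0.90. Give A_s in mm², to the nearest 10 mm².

A_s ≈ 2230 mm²

M_n = M_u/φ = 590/0.90 = 655.556 kN·m.
With M_n = 0.85 f'_c a b (d − a/2), solve the quadratic for a:
a = d − √(d² − 2M_n/(0.85 f'_c b)) = 785 − √(785² − 2 × 655.556×10⁶/(0.85 × 22.8 × 285)) = 169.49 mm.
A_s = 0.85 f'_c a b / f_y = 0.85 × 22.8 × 169.49 × 285 / 420 = 2228.9 mm².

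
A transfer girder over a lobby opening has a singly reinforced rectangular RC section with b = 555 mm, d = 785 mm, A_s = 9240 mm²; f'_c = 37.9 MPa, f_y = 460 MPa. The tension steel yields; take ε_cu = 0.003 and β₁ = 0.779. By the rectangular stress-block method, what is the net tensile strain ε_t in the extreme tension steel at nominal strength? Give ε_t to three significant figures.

ε_t ≈ 0.00472

a = A_s f_y/(0.85 f'_c b) = 237.73 mm.
β₁ = 0.779, so c = a/β₁ = 237.73/0.779 = 305.17 mm.
From the linear strain diagram with ε_cu = 0.003: ε_t = 0.003 (d − c)/c = 0.003 × (785 − 305.17)/305.17 = 0.00472.
ε_t is between 0.004 and 0.005 — transition zone.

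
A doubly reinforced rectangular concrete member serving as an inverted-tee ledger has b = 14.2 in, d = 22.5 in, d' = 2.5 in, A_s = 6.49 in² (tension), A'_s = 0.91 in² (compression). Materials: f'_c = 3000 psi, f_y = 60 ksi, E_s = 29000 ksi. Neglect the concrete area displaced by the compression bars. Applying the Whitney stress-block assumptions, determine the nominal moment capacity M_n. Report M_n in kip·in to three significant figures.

M_n ≈ 7080 kip·in

Assume both steels yield.
a = (A_s − A'_s) f_y/(0.85 f'_c b) = (6.49 − 0.91) × 60/(0.85 × 3 × 14.2) = 9.246 in.
c = a/β₁ = 9.246/0.85 = 10.878 in; ε'_s = 0.003(c − d')/c = 0.0023 ≥ ε_y = 0.0021, so the compression steel yields.
M_n = (A_s − A'_s) f_y (d − a/2) + A'_s f_y (d − d') = 334.8 × (22.5 − 4.623) + 54.6 × (22.5 − 2.5) = 5985.2 + 1092.0 = 7077.2 kip·in.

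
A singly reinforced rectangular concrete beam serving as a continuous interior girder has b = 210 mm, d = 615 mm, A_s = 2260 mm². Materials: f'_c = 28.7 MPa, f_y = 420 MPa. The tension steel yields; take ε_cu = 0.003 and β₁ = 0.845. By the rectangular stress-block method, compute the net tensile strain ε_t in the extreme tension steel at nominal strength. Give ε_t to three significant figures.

ε_t ≈ 0.00541

a = A_s f_y/(0.85 f'_c b) = 185.28 mm.
β₁ = 0.845, so c = a/β₁ = 185.28/0.845 = 219.27 mm.
From the linear strain diagram with ε_cu = 0.003: ε_t = 0.003 (d − c)/c = 0.003 × (615 − 219.27)/219.27 = 0.00541.
Since ε_t ≥ 0.005, the section is tension-controlled.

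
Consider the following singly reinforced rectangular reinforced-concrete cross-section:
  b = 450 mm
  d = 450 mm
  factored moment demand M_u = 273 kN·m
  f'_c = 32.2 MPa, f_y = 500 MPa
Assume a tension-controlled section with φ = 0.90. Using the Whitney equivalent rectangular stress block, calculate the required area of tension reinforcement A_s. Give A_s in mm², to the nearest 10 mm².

M_n = M_u/φ = 273/0.90 = 303.333 kN·m.
With M_n = 0.85 f'_c a b (d − a/2), solve the quadratic for a:
a = d − √(d² − 2M_n/(0.85 f'_c b)) = 450 − √(450² − 2 × 303.333×10⁶/(0.85 × 32.2 × 450)) = 58.54 mm.
A_s = 0.85 f'_c a b / f_y = 0.85 × 32.2 × 58.54 × 450 / 500 = 1442.0 mm².

A_s ≈ 1440 mm²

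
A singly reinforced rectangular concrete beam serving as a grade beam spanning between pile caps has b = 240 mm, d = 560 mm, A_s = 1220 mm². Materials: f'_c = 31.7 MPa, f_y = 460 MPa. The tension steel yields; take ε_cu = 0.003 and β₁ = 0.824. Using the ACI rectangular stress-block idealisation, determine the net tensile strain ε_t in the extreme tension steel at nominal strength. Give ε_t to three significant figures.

a = A_s f_y/(0.85 f'_c b) = 86.78 mm.
β₁ = 0.824, so c = a/β₁ = 86.78/0.824 = 105.32 mm.
From the linear strain diagram with ε_cu = 0.003: ε_t = 0.003 (d − c)/c = 0.003 × (560 − 105.32)/105.32 = 0.0130.
Since ε_t ≥ 0.005, the section is tension-controlled.

ε_t ≈ 0.0130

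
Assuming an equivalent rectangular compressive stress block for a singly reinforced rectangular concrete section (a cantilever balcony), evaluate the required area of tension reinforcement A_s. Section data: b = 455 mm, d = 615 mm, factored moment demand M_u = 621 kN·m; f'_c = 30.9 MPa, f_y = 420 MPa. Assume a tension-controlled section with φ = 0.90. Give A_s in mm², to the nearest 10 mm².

A_s ≈ 2910 mm²

M_n = M_u/φ = 621/0.90 = 690 kN·m.
With M_n = 0.85 f'_c a b (d − a/2), solve the quadratic for a:
a = d − √(d² − 2M_n/(0.85 f'_c b)) = 615 − √(615² − 2 × 690×10⁶/(0.85 × 30.9 × 455)) = 102.41 mm.
A_s = 0.85 f'_c a b / f_y = 0.85 × 30.9 × 102.41 × 455 / 420 = 2913.9 mm².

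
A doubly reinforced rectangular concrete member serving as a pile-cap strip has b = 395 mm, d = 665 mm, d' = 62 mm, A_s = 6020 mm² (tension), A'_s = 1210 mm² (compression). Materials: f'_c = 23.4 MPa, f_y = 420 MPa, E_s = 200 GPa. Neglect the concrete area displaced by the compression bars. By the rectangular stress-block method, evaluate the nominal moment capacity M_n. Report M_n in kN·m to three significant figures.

M_n ≈ 1390 kN·m

Assume both tension and compression steel yield.
Net tension couple steel: A_s − A'_s = 4810 mm².
a = (A_s − A'_s) f_y / (0.85 f'_c b) = 2020200/(0.85 × 23.4 × 395) = 257.14 mm.
c = a/β₁ = 257.14/0.85 = 302.52 mm; ε'_s = 0.003(c − d')/c = 0.0024 ≥ f_y/E_s = 0.0021, so compression steel does yield.
M_n = (A_s − A'_s) f_y (d − a/2) + A'_s f_y (d − d') = [2020200 × (665 − 128.57) + 508200 × (665 − 62)] × 10⁻⁶ = 1083.70 + 306.44 = 1390.14 kN·m.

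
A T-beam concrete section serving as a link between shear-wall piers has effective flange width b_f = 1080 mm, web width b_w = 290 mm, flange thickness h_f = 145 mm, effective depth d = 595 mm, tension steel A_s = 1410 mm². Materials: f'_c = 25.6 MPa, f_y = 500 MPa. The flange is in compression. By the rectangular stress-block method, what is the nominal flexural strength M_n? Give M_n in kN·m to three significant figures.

M_n ≈ 409 kN·m

Tension: T = A_s f_y = 1410 × 500 = 705000 N.
Try a within the flange: a = T/(0.85 f'_c b_f) = 705000/(0.85 × 25.6 × 1080) = 30.00 mm.
Since a = 30.00 ≤ h_f = 145 mm, the stress block lies entirely in the flange; analyse as a rectangular beam of width b_f.
M_n = T(d − a/2) = 705000 × (595 − 15) = 408.90 × 10⁶ N·mm.
M_n = 408.90 kN·m.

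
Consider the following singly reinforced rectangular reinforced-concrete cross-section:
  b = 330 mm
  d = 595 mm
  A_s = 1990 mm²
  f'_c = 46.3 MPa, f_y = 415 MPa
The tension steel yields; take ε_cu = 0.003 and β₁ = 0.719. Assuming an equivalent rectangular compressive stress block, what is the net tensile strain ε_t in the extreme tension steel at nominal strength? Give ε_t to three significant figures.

a = A_s f_y/(0.85 f'_c b) = 63.59 mm.
β₁ = 0.719, so c = a/β₁ = 63.59/0.719 = 88.44 mm.
From the linear strain diagram with ε_cu = 0.003: ε_t = 0.003 (d − c)/c = 0.003 × (595 − 88.44)/88.44 = 0.0172.
Since ε_t ≥ 0.005, the section is tension-controlled.

ε_t ≈ 0.0172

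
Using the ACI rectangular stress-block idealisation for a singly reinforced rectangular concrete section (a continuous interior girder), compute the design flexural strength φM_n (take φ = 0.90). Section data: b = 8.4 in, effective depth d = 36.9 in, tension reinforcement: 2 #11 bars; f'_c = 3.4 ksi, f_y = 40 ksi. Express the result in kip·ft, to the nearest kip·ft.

A_s = 2 × 1.56 = 3.12 in².
T = A_s f_y = 3.12 × 40 = 124.8 kips.
a = T/(0.85 f'_c b) = 124.8/(0.85 × 3.4 × 8.4) = 5.141 in.
M_n = T(d − a/2) = 124.8 × (36.9 − 2.5705) = 4284.3 kip·in = 4284.3/12 = 357.03 kip·ft.
φM_n = 0.90 × 357.03 = 321.33 kip·ft.

φM_n ≈ 321 kip·ft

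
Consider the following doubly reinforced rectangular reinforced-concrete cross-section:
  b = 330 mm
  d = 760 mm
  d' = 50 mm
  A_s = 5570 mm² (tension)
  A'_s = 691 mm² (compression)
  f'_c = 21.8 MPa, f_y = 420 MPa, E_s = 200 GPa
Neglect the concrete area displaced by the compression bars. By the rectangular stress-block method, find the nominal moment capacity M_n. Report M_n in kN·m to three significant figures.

Assume both tension and compression steel yield.
Net tension couple steel: A_s − A'_s = 4879 mm².
a = (A_s − A'_s) f_y / (0.85 f'_c b) = 2049180/(0.85 × 21.8 × 330) = 335.11 mm.
c = a/β₁ = 335.11/0.85 = 394.25 mm; ε'_s = 0.003(c − d')/c = 0.0026 ≥ f_y/E_s = 0.0021, so compression steel does yield.
M_n = (A_s − A'_s) f_y (d − a/2) + A'_s f_y (d − d') = [2049180 × (760 − 167.555) + 290220 × (760 − 50)] × 10⁻⁶ = 1214.03 + 206.06 = 1420.09 kN·m.

M_n ≈ 1420 kN·m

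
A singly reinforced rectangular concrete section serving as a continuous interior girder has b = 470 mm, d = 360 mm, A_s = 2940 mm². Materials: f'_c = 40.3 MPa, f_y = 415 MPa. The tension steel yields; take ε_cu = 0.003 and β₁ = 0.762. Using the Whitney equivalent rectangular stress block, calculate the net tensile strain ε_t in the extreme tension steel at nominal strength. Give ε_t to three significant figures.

a = A_s f_y/(0.85 f'_c b) = 75.78 mm.
β₁ = 0.762, so c = a/β₁ = 75.78/0.762 = 99.45 mm.
From the linear strain diagram with ε_cu = 0.003: ε_t = 0.003 (d − c)/c = 0.003 × (360 − 99.45)/99.45 = 0.00786.
Since ε_t ≥ 0.005, the section is tension-controlled.

ε_t ≈ 0.00786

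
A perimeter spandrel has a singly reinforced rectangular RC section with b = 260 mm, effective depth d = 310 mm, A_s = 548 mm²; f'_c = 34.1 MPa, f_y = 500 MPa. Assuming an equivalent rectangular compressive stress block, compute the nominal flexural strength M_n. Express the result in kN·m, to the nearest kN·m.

T = A_s f_y = 548 × 500 = 274000 N = 274 kN.
From C = T: a = T/(0.85 f'_c b) = 274000/(0.85 × 34.1 × 260) = 36.36 mm.
M_n = T(d − a/2) = 274 kN × (310 − 18.18) mm = 79.96 kN·m.

M_n ≈ 80 kN·m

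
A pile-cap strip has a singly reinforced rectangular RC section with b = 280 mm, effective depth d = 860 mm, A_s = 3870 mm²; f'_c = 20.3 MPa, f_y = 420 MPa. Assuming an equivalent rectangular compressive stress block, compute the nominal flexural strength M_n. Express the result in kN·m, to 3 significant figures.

T = A_s f_y = 3870 × 420 = 1625400 N = 1625.4 kN.
From C = T: a = T/(0.85 f'_c b) = 1625400/(0.85 × 20.3 × 280) = 336.42 mm.
M_n = T(d − a/2) = 1625.4 kN × (860 − 168.21) mm = 1124.44 kN·m.

M_n ≈ 1120 kN·m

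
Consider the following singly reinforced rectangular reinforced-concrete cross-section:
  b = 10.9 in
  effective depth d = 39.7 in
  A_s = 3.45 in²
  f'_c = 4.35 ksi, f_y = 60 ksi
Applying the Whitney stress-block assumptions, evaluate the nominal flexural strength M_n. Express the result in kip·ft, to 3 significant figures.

M_n ≈ 641 kip·ft

T = A_s f_y = 3.45 × 60 = 207 kips.
a = T/(0.85 f'_c b) = 207/(0.85 × 4.35 × 10.9) = 5.136 in.
M_n = T(d − a/2) = 207 × (39.7 − 2.568) = 7686.3 kip·in = 7686.3/12 = 640.53 kip·ft.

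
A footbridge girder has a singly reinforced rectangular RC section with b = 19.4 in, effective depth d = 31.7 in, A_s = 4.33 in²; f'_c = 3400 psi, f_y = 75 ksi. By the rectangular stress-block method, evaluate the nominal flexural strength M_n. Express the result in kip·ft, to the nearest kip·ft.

T = A_s f_y = 4.33 × 75 = 324.75 kips.
a = T/(0.85 f'_c b) = 324.75/(0.85 × 3.4 × 19.4) = 5.792 in.
M_n = T(d − a/2) = 324.75 × (31.7 − 2.896) = 9354.1 kip·in = 9354.1/12 = 779.51 kip·ft.

M_n ≈ 780 kip·ft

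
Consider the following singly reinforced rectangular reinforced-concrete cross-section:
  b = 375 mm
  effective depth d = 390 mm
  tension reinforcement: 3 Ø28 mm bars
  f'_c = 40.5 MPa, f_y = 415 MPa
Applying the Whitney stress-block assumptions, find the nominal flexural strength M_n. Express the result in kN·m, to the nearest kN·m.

A_s = 3 × 616 = 1848 mm².
T = A_s f_y = 1848 × 415 = 766920 N = 766.92 kN.
From C = T: a = T/(0.85 f'_c b) = 766920/(0.85 × 40.5 × 375) = 59.41 mm.
M_n = T(d − a/2) = 766.92 kN × (390 − 29.705) mm = 276.32 kN·m.

M_n ≈ 276 kN·m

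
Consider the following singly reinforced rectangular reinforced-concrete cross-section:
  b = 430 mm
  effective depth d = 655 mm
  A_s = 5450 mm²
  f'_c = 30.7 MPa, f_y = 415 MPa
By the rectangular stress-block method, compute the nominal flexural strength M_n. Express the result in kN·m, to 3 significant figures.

M_n ≈ 1250 kN·m

T = A_s f_y = 5450 × 415 = 2261750 N = 2261.75 kN.
From C = T: a = T/(0.85 f'_c b) = 2261750/(0.85 × 30.7 × 430) = 201.57 mm.
M_n = T(d − a/2) = 2261.75 kN × (655 − 100.785) mm = 1253.50 kN·m.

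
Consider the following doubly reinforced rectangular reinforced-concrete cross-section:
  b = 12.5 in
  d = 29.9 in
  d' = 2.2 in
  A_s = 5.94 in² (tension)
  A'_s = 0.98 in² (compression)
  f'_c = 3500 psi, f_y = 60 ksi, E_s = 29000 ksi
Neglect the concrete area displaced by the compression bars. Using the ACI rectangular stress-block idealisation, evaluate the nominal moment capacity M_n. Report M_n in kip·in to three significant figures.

Assume both steels yield.
a = (A_s − A'_s) f_y/(0.85 f'_c b) = (5.94 − 0.98) × 60/(0.85 × 3.5 × 12.5) = 8.003 in.
c = a/β₁ = 8.003/0.85 = 9.415 in; ε'_s = 0.003(c − d')/c = 0.0023 ≥ ε_y = 0.0021, so the compression steel yields.
M_n = (A_s − A'_s) f_y (d − a/2) + A'_s f_y (d − d') = 297.6 × (29.9 − 4.0015) + 58.8 × (29.9 − 2.2) = 7707.4 + 1628.8 = 9336.2 kip·in.

M_n ≈ 9340 kip·in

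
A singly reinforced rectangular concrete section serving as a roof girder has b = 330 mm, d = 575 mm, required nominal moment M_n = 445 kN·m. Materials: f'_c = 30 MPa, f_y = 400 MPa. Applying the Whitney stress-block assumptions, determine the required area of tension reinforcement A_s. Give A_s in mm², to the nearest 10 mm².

With M_n = 0.85 f'_c a b (d − a/2), solve the quadratic for a:
a = d − √(d² − 2M_n/(0.85 f'_c b)) = 575 − √(575² − 2 × 445×10⁶/(0.85 × 30 × 330)) = 100.80 mm.
A_s = 0.85 f'_c a b / f_y = 0.85 × 30 × 100.80 × 330 / 400 = 2120.6 mm².

A_s ≈ 2120 mm²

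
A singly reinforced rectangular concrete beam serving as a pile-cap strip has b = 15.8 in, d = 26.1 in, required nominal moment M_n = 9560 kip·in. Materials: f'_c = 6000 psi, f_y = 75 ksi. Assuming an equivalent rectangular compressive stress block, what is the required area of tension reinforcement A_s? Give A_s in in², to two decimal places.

From M_n = 0.85 f'_c a b (d − a/2):
a = d − √(d² − 2M_n/(0.85 f'_c b)) = 26.1 − √(26.1² − 2 × 9560/(0.85 × 6 × 15.8)) = 5.030 in.
A_s = 0.85 f'_c a b / f_y = 0.85 × 6 × 5.030 × 15.8 / 75 = 5.404 in².

A_s ≈ 5.40 in²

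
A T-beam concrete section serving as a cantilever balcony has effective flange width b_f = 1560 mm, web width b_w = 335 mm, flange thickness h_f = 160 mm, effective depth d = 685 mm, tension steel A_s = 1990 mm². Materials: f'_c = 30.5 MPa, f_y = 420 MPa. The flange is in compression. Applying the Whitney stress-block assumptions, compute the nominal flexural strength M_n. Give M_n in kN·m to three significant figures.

Tension: T = A_s f_y = 1990 × 420 = 835800 N.
Try a within the flange: a = T/(0.85 f'_c b_f) = 835800/(0.85 × 30.5 × 1560) = 20.67 mm.
Since a = 20.67 ≤ h_f = 160 mm, the stress block lies entirely in the flange; analyse as a rectangular beam of width b_f.
M_n = T(d − a/2) = 835800 × (685 − 10.335) = 563.89 × 10⁶ N·mm.
M_n = 563.89 kN·m.

M_n ≈ 564 kN·m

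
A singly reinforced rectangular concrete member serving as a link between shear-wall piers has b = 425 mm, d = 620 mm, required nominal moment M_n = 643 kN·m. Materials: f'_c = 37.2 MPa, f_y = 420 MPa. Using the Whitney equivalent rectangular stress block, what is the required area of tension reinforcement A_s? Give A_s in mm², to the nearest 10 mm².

With M_n = 0.85 f'_c a b (d − a/2), solve the quadratic for a:
a = d − √(d² − 2M_n/(0.85 f'_c b)) = 620 − √(620² − 2 × 643×10⁶/(0.85 × 37.2 × 425)) = 82.69 mm.
A_s = 0.85 f'_c a b / f_y = 0.85 × 37.2 × 82.69 × 425 / 420 = 2645.8 mm².

A_s ≈ 2650 mm²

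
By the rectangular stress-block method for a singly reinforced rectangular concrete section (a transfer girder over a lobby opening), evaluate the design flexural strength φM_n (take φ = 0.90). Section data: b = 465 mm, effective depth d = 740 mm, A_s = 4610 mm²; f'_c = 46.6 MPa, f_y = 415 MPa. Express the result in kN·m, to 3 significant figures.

T = A_s f_y = 4610 × 415 = 1913150 N = 1913.15 kN.
From C = T: a = T/(0.85 f'_c b) = 1913150/(0.85 × 46.6 × 465) = 103.87 mm.
M_n = T(d − a/2) = 1913.15 kN × (740 − 51.935) mm = 1316.37 kN·m.
φM_n = 0.90 × 1316.37 = 1184.73 kN·m.

φM_n ≈ 1180 kN·m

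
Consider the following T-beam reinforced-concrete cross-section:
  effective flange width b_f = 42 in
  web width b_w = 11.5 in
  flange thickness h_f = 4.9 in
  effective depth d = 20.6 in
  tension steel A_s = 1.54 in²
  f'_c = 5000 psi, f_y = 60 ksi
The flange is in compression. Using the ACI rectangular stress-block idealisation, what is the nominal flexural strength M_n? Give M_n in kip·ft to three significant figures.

Tension: T = A_s f_y = 1.54 × 60 = 92.4 kips.
Try a within the flange: a = T/(0.85 f'_c b_f) = 92.4/(0.85 × 5 × 42) = 0.518 in.
Since a = 0.518 ≤ h_f = 4.9 in, the stress block lies entirely in the flange; analyse as a rectangular beam of width b_f.
M_n = T(d − a/2) = 92.4 × (20.6 − 0.259) = 1879.5 kip·in.
M_n = 1879.5/12 = 156.63 kip·ft.

M_n ≈ 157 kip·ft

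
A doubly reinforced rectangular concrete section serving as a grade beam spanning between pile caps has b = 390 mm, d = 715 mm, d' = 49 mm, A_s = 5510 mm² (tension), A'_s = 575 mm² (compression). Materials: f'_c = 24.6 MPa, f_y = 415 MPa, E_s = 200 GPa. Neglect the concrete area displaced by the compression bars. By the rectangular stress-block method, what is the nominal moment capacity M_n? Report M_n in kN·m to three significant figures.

M_n ≈ 1370 kN·m

Assume both tension and compression steel yield.
Net tension couple steel: A_s − A'_s = 4935 mm².
a = (A_s − A'_s) f_y / (0.85 f'_c b) = 2048025/(0.85 × 24.6 × 390) = 251.14 mm.
c = a/β₁ = 251.14/0.85 = 295.46 mm; ε'_s = 0.003(c − d')/c = 0.0025 ≥ f_y/E_s = 0.0021, so compression steel does yield.
M_n = (A_s − A'_s) f_y (d − a/2) + A'_s f_y (d − d') = [2048025 × (715 − 125.57) + 238625 × (715 − 49)] × 10⁻⁶ = 1207.17 + 158.92 = 1366.09 kN·m.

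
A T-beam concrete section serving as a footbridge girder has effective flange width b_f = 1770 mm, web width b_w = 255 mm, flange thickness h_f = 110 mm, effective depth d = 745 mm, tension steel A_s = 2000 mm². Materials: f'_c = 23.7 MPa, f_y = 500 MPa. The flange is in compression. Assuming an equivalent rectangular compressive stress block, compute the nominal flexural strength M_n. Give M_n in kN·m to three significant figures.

M_n ≈ 731 kN·m

Tension: T = A_s f_y = 2000 × 500 = 1000000 N.
Try a within the flange: a = T/(0.85 f'_c b_f) = 1000000/(0.85 × 23.7 × 1770) = 28.05 mm.
Since a = 28.05 ≤ h_f = 110 mm, the stress block lies entirely in the flange; analyse as a rectangular beam of width b_f.
M_n = T(d − a/2) = 1000000 × (745 − 14.025) = 730.98 × 10⁶ N·mm.
M_n = 730.98 kN·m.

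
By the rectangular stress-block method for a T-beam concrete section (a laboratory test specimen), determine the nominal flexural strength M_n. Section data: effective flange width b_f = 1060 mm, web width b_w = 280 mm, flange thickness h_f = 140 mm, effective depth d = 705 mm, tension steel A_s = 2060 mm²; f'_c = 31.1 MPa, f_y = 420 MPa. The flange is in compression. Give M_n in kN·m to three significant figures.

M_n ≈ 597 kN·m

Tension: T = A_s f_y = 2060 × 420 = 865200 N.
Try a within the flange: a = T/(0.85 f'_c b_f) = 865200/(0.85 × 31.1 × 1060) = 30.88 mm.
Since a = 30.88 ≤ h_f = 140 mm, the stress block lies entirely in the flange; analyse as a rectangular beam of width b_f.
M_n = T(d − a/2) = 865200 × (705 − 15.44) = 596.61 × 10⁶ N·mm.
M_n = 596.61 kN·m.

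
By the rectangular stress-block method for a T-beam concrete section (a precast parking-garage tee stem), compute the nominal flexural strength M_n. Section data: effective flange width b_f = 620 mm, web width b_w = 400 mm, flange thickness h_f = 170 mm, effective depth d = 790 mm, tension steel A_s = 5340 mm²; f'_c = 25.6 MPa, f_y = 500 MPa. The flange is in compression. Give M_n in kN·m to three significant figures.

M_n ≈ 1840 kN·m

Tension: T = A_s f_y = 5340 × 500 = 2670000 N.
Try a within the flange: a = T/(0.85 f'_c b_f) = 2670000/(0.85 × 25.6 × 620) = 197.91 mm.
a = 197.91 > h_f = 170 mm: the block extends into the web. Split into flange-overhang and web parts.
C_f = 0.85 f'_c (b_f − b_w) h_f = 0.85 × 25.6 × (620 − 400) × 170 = 813824 N.
Remaining web compression depth: a_w = (T − C_f)/(0.85 f'_c b_w) = (2670000 − 813824)/(0.85 × 25.6 × 400) = 213.26 mm.
M_n = C_f(d − h_f/2) + (T − C_f)(d − a_w/2) = 813824 × (790 − 85) + 1856176 × (790 − 106.63) = 573.75 + 1268.45 = 1842.20 × 10⁶ N·mm.
M_n = 1842.20 kN·m.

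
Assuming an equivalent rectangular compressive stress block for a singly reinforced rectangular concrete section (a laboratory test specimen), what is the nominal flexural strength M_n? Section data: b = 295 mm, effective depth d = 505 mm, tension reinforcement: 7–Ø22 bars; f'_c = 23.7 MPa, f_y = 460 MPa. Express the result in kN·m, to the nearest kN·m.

A_s = 7 × 380 = 2660 mm².
T = A_s f_y = 2660 × 460 = 1223600 N = 1223.6 kN.
From C = T: a = T/(0.85 f'_c b) = 1223600/(0.85 × 23.7 × 295) = 205.90 mm.
M_n = T(d − a/2) = 1223.6 kN × (505 − 102.95) mm = 491.95 kN·m.

M_n ≈ 492 kN·m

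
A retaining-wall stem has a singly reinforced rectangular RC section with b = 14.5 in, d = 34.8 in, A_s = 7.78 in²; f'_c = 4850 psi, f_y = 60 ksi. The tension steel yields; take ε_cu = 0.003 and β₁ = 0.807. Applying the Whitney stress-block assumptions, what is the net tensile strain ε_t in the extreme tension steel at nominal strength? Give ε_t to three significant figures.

ε_t ≈ 0.00779

a = A_s f_y/(0.85 f'_c b) = 7.809 in.
β₁ = 0.807, so c = a/β₁ = 7.809/0.807 = 9.677 in.
From the linear strain diagram with ε_cu = 0.003: ε_t = 0.003 (d − c)/c = 0.003 × (34.8 − 9.677)/9.677 = 0.00779.
Since ε_t ≥ 0.005, the section is tension-controlled.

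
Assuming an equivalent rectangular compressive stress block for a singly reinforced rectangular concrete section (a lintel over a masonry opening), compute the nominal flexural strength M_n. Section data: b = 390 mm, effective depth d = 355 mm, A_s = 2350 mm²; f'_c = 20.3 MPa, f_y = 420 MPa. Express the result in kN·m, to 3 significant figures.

T = A_s f_y = 2350 × 420 = 987000 N = 987 kN.
From C = T: a = T/(0.85 f'_c b) = 987000/(0.85 × 20.3 × 390) = 146.67 mm.
M_n = T(d − a/2) = 987 kN × (355 − 73.335) mm = 278.00 kN·m.

M_n ≈ 278 kN·m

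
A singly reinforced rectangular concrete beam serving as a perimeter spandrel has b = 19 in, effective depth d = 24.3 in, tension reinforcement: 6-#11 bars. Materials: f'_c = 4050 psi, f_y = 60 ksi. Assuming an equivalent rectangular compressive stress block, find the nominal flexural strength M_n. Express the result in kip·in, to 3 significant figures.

A_s = 6 × 1.56 = 9.36 in².
T = A_s f_y = 9.36 × 60 = 561.6 kips.
a = T/(0.85 f'_c b) = 561.6/(0.85 × 4.05 × 19) = 8.586 in.
M_n = T(d − a/2) = 561.6 × (24.3 − 4.293) = 11235.9 kip·in.

M_n ≈ 11200 kip·in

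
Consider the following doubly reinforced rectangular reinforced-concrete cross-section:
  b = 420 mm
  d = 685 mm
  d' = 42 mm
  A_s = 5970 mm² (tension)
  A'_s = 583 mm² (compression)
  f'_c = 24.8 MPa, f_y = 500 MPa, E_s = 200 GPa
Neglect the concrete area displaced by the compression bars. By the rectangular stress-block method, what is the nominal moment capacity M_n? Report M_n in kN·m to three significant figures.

M_n ≈ 1620 kN·m

Assume both tension and compression steel yield.
Net tension couple steel: A_s − A'_s = 5387 mm².
a = (A_s − A'_s) f_y / (0.85 f'_c b) = 2693500/(0.85 × 24.8 × 420) = 304.23 mm.
c = a/β₁ = 304.23/0.85 = 357.92 mm; ε'_s = 0.003(c − d')/c = 0.0026 ≥ f_y/E_s = 0.0025, so compression steel does yield.
M_n = (A_s − A'_s) f_y (d − a/2) + A'_s f_y (d − d') = [2693500 × (685 − 152.115) + 291500 × (685 − 42)] × 10⁻⁶ = 1435.33 + 187.43 = 1622.76 kN·m.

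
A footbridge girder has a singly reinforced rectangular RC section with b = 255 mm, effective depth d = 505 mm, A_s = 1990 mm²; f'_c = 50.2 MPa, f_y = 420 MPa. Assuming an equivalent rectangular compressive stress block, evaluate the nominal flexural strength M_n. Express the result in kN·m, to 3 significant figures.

T = A_s f_y = 1990 × 420 = 835800 N = 835.8 kN.
From C = T: a = T/(0.85 f'_c b) = 835800/(0.85 × 50.2 × 255) = 76.81 mm.
M_n = T(d − a/2) = 835.8 kN × (505 − 38.405) mm = 389.98 kN·m.

M_n ≈ 390 kN·m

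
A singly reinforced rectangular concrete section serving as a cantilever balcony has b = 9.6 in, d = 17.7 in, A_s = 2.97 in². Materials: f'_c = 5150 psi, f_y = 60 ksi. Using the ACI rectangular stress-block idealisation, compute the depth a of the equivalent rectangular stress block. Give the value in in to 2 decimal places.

a ≈ 4.24 in

T = A_s f_y = 2.97 × 60 = 178.2 kips.
a = T/(0.85 f'_c b) = 178.2/(0.85 × 5.15 × 9.6) = 4.24 in.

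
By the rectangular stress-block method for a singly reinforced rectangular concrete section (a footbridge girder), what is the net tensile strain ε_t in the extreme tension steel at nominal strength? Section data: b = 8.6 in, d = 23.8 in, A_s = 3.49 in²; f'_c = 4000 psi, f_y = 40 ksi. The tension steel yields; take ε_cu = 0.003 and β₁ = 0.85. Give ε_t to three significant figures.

a = A_s f_y/(0.85 f'_c b) = 4.774 in.
β₁ = 0.85, so c = a/β₁ = 4.774/0.85 = 5.616 in.
From the linear strain diagram with ε_cu = 0.003: ε_t = 0.003 (d − c)/c = 0.003 × (23.8 − 5.616)/5.616 = 0.00971.
Since ε_t ≥ 0.005, the section is tension-controlled.

ε_t ≈ 0.00971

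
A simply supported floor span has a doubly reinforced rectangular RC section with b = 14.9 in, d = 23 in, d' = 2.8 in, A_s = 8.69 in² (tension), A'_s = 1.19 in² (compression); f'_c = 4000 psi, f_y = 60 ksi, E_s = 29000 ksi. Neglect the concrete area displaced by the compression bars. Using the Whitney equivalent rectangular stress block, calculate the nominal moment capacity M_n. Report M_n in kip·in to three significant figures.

M_n ≈ 9790 kip·in

Assume both steels yield.
a = (A_s − A'_s) f_y/(0.85 f'_c b) = (8.69 − 1.19) × 60/(0.85 × 4 × 14.9) = 8.883 in.
c = a/β₁ = 8.883/0.85 = 10.451 in; ε'_s = 0.003(c − d')/c = 0.0022 ≥ ε_y = 0.0021, so the compression steel yields.
M_n = (A_s − A'_s) f_y (d − a/2) + A'_s f_y (d − d') = 450 × (23 − 4.4415) + 71.4 × (23 − 2.8) = 8351.3 + 1442.3 = 9793.6 kip·in.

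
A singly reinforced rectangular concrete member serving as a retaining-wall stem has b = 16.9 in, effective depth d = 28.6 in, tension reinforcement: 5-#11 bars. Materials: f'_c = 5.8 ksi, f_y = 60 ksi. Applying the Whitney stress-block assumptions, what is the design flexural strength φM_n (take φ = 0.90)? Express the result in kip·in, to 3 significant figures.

φM_n ≈ 10900 kip·in

A_s = 5 × 1.56 = 7.8 in².
T = A_s f_y = 7.8 × 60 = 468 kips.
a = T/(0.85 f'_c b) = 468/(0.85 × 5.8 × 16.9) = 5.617 in.
M_n = T(d − a/2) = 468 × (28.6 − 2.8085) = 12070.4 kip·in.
φM_n = 0.90 × 12070.4 = 10863.4 kip·in.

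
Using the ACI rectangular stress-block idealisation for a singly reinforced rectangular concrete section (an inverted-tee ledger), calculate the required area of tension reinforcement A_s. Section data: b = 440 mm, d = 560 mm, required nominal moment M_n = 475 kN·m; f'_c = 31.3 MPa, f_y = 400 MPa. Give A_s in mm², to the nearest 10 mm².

With M_n = 0.85 f'_c a b (d − a/2), solve the quadratic for a:
a = d − √(d² − 2M_n/(0.85 f'_c b)) = 560 − √(560² − 2 × 475×10⁶/(0.85 × 31.3 × 440)) = 77.87 mm.
A_s = 0.85 f'_c a b / f_y = 0.85 × 31.3 × 77.87 × 440 / 400 = 2278.9 mm².

A_s ≈ 2280 mm²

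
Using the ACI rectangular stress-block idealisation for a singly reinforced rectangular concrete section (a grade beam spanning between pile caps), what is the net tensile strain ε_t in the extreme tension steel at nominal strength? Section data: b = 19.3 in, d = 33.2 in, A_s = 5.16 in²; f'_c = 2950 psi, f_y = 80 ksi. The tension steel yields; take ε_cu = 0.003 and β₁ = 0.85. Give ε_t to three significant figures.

a = A_s f_y/(0.85 f'_c b) = 8.530 in.
β₁ = 0.85, so c = a/β₁ = 8.530/0.85 = 10.035 in.
From the linear strain diagram with ε_cu = 0.003: ε_t = 0.003 (d − c)/c = 0.003 × (33.2 − 10.035)/10.035 = 0.00693.
Since ε_t ≥ 0.005, the section is tension-controlled.

ε_t ≈ 0.00693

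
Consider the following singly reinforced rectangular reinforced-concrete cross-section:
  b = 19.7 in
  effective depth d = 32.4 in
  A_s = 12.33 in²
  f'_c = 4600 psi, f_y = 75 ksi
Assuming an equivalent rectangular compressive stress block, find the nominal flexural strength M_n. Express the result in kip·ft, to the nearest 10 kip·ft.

M_n ≈ 2030 kip·ft

T = A_s f_y = 12.33 × 75 = 924.75 kips.
a = T/(0.85 f'_c b) = 924.75/(0.85 × 4.6 × 19.7) = 12.006 in.
M_n = T(d − a/2) = 924.75 × (32.4 − 6.003) = 24410.6 kip·in = 24410.6/12 = 2034.22 kip·ft.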